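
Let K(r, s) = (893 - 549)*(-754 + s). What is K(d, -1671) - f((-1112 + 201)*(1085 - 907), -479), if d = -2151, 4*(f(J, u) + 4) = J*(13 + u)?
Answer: -19725603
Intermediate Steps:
f(J, u) = -4 + J*(13 + u)/4 (f(J, u) = -4 + (J*(13 + u))/4 = -4 + J*(13 + u)/4)
K(r, s) = -259376 + 344*s (K(r, s) = 344*(-754 + s) = -259376 + 344*s)
K(d, -1671) - f((-1112 + 201)*(1085 - 907), -479) = (-259376 + 344*(-1671)) - (-4 + 13*((-1112 + 201)*(1085 - 907))/4 + (¼)*((-1112 + 201)*(1085 - 907))*(-479)) = (-259376 - 574824) - (-4 + 13*(-911*178)/4 + (¼)*(-911*178)*(-479)) = -834200 - (-4 + (13/4)*(-162158) + (¼)*(-162158)*(-479)) = -834200 - (-4 - 1054027/2 + 38836841/2) = -834200 - 1*18891403 = -834200 - 18891403 = -19725603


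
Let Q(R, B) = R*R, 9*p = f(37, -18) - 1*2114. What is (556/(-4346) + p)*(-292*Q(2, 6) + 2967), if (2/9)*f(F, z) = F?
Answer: -15235441361/39114 ≈ -3.8951e+5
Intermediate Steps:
f(F, z) = 9*F/2
p = -3895/18 (p = ((9/2)*37 - 1*2114)/9 = (333/2 - 2114)/9 = (⅑)*(-3895/2) = -3895/18 ≈ -216.39)
Q(R, B) = R²
(556/(-4346) + p)*(-292*Q(2, 6) + 2967) = (556/(-4346) - 3895/18)*(-292*2² + 2967) = (556*(-1/4346) - 3895/18)*(-292*4 + 2967) = (-278/2173 - 3895/18)*(-1168 + 2967) = -8468839/39114*1799 = -15235441361/39114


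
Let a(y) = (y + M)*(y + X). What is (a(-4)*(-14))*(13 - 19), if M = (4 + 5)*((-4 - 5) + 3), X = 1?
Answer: 14616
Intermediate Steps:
M = -54 (M = 9*(-9 + 3) = 9*(-6) = -54)
a(y) = (1 + y)*(-54 + y) (a(y) = (y - 54)*(y + 1) = (-54 + y)*(1 + y) = (1 + y)*(-54 + y))
(a(-4)*(-14))*(13 - 19) = ((-54 + (-4)**2 - 53*(-4))*(-14))*(13 - 19) = ((-54 + 16 + 212)*(-14))*(-6) = (174*(-14))*(-6) = -2436*(-6) = 14616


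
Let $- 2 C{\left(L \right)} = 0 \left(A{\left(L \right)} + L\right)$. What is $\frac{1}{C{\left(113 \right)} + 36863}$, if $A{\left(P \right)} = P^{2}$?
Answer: $\frac{1}{36863} \approx 2.7127 \cdot 10^{-5}$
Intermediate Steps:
$C{\left(L \right)} = 0$ ($C{\left(L \right)} = - \frac{0 \left(L^{2} + L\right)}{2} = - \frac{0 \left(L + L^{2}\right)}{2} = \left(- \frac{1}{2}\right) 0 = 0$)
$\frac{1}{C{\left(113 \right)} + 36863} = \frac{1}{0 + 36863} = \frac{1}{36863}$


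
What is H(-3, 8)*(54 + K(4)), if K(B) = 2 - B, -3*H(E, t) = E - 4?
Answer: 364/3 ≈ 121.33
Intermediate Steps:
H(E, t) = 4/3 - E/3 (H(E, t) = -(E - 4)/3 = -(-4 + E)/3 = 4/3 - E/3)
H(-3, 8)*(54 + K(4)) = (4/3 - ⅓*(-3))*(54 + (2 - 1*4)) = (4/3 + 1)*(54 + (2 - 4)) = 7*(54 - 2)/3 = (7/3)*52 = 364/3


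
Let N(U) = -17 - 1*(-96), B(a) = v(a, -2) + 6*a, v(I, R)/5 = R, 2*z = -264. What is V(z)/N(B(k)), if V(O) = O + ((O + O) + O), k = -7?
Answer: -528/79 ≈ -6.6835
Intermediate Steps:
z = -132 (z = (1/2)*(-264) = -132)
v(I, R) = 5*R
V(O) = 4*O (V(O) = O + (2*O + O) = O + 3*O = 4*O)
B(a) = -10 + 6*a (B(a) = 5*(-2) + 6*a = -10 + 6*a)
N(U) = 79 (N(U) = -17 + 96 = 79)
V(z)/N(B(k)) = (4*(-132))/79 = -528*1/79 = -528/79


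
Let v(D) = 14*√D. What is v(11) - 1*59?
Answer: -59 + 14*√11 ≈ -12.567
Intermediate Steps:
v(11) - 1*59 = 14*√11 - 1*59 = 14*√11 - 59 = -59 + 14*√11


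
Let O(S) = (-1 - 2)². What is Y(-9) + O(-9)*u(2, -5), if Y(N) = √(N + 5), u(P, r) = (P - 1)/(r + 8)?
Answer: 3 + 2*I ≈ 3.0 + 2.0*I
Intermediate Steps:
O(S) = 9 (O(S) = (-3)² = 9)
u(P, r) = (-1 + P)/(8 + r)
Y(N) = √(5 + N)
Y(-9) + O(-9)*u(2, -5) = √(5 - 9) + 9*((-1 + 2)/(8 - 5)) = √(-4) + 9*(1/3) = 2*I + 9*((⅓)*1) = 2*I + 9*(⅓) = 2*I + 3 = 3 + 2*I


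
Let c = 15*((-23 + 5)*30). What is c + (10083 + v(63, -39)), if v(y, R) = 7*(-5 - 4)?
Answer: 1920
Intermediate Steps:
v(y, R) = -63 (v(y, R) = 7*(-9) = -63)
c = -8100 (c = 15*(-18*30) = 15*(-540) = -8100)
c + (10083 + v(63, -39)) = -8100 + (10083 - 63) = -8100 + 10020 = 1920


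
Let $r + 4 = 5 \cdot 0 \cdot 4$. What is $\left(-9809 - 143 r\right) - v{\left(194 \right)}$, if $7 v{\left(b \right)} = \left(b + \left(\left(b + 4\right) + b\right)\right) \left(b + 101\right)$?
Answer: $- \frac{237529}{7} \approx -33933.0$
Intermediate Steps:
$v{\left(b \right)} = \frac{\left(4 + 3 b\right) \left(101 + b\right)}{7}$ ($v{\left(b \right)} = \frac{\left(b + \left(\left(b + 4\right) + b\right)\right) \left(b + 101\right)}{7} = \frac{\left(b + \left(\left(4 + b\right) + b\right)\right) \left(101 + b\right)}{7} = \frac{\left(b + \left(4 + 2 b\right)\right) \left(101 + b\right)}{7} = \frac{\left(4 + 3 b\right) \left(101 + b\right)}{7}$)
$r = -4$ ($r = -4 + 5 \cdot 0 \cdot 4 = -4 + 0 \cdot 4 = -4 + 0 = -4$)
$\left(-9809 - 143 r\right) - v{\left(194 \right)} = \left(-9809 - -572\right) - \left(\frac{404}{7} + \frac{3 \cdot 194^{2}}{7} + \frac{307}{7} \cdot 194\right) = \left(-9809 + 572\right) - \left(\frac{404}{7} + \frac{3}{7} \cdot 37636 + \frac{59558}{7}\right) = -9237 - \left(\frac{404}{7} + \frac{112908}{7} + \frac{59558}{7}\right) = -9237 - \frac{172870}{7} = - \frac{237529}{7}$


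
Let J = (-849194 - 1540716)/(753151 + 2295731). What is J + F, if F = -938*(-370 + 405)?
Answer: -50048592985/1524441 ≈ -32831.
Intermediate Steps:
F = -32830 (F = -938*35 = -32830)
J = -1194955/1524441 (J = -2389910/3048882 = -2389910*1/3048882 = -1194955/1524441 ≈ -0.78386)
J + F = -1194955/1524441 - 32830 = -50048592985/1524441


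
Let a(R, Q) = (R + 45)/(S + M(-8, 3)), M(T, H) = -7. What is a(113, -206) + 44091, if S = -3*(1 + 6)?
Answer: 617195/14 ≈ 44085.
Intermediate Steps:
S = -21 (S = -3*7 = -21)
a(R, Q) = -45/28 - R/28 (a(R, Q) = (R + 45)/(-21 - 7) = (45 + R)/(-28) = (45 + R)*(-1/28) = -45/28 - R/28)
a(113, -206) + 44091 = (-45/28 - 1/28*113) + 44091 = (-45/28 - 113/28) + 44091 = -79/14 + 44091 = 617195/14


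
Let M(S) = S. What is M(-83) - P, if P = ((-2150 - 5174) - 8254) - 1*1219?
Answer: 16714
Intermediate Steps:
P = -16797 (P = (-7324 - 8254) - 1219 = -15578 - 1219 = -16797)
M(-83) - P = -83 - 1*(-16797) = -83 + 16797 = 16714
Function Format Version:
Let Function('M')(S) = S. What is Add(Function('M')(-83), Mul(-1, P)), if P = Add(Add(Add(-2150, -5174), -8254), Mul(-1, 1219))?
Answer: 16714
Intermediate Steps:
P = -16797 (P = Add(Add(-7324, -8254), -1219) = Add(-15578, -1219) = -16797)
Add(Function('M')(-83), Mul(-1, P)) = Add(-83, Mul(-1, -16797)) = Add(-83, 16797) = 16714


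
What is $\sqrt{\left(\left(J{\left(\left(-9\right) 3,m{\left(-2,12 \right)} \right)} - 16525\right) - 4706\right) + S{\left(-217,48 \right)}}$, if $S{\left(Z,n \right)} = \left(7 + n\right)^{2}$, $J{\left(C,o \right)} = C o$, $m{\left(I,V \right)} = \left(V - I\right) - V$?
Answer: $2 i \sqrt{4565} \approx 135.13 i$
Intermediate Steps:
$m{\left(I,V \right)} = - I$
$\sqrt{\left(\left(J{\left(\left(-9\right) 3,m{\left(-2,12 \right)} \right)} - 16525\right) - 4706\right) + S{\left(-217,48 \right)}} = \sqrt{\left(\left(\left(-9\right) 3 \left(\left(-1\right) \left(-2\right)\right) - 16525\right) - 4706\right) + \left(7 + 48\right)^{2}} = \sqrt{\left(\left(\left(-27\right) 2 - 16525\right) - 4706\right) + 55^{2}} = \sqrt{\left(\left(-54 - 16525\right) - 4706\right) + 3025} = \sqrt{\left(-16579 - 4706\right) + 3025} = \sqrt{-21285 + 3025} = \sqrt{-18260} = 2 i \sqrt{4565}$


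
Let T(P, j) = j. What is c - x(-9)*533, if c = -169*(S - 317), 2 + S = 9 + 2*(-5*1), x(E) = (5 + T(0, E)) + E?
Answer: 61009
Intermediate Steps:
x(E) = 5 + 2*E (x(E) = (5 + E) + E = 5 + 2*E)
S = -3 (S = -2 + (9 + 2*(-5*1)) = -2 + (9 + 2*(-5)) = -2 + (9 - 10) = -2 - 1 = -3)
c = 54080 (c = -169*(-3 - 317) = -169*(-320) = 54080)
c - x(-9)*533 = 54080 - (5 + 2*(-9))*533 = 54080 - (5 - 18)*533 = 54080 - (-13)*533 = 54080 - 1*(-6929) = 54080 + 6929 = 61009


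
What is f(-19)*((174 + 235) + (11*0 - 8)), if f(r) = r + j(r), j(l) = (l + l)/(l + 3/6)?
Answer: -251427/37 ≈ -6795.3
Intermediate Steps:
j(l) = 2*l/(1/2 + l) (j(l) = (2*l)/(l + 3*(1/6)) = (2*l)/(l + 1/2) = (2*l)/(1/2 + l) = 2*l/(1/2 + l))
f(r) = r + 4*r/(1 + 2*r)
f(-19)*((174 + 235) + (11*0 - 8)) = (-19*(5 + 2*(-19))/(1 + 2*(-19)))*((174 + 235) + (11*0 - 8)) = (-19*(5 - 38)/(1 - 38))*(409 + (0 - 8)) = (-19*(-33)/(-37))*(409 - 8) = -19*(-1/37)*(-33)*401 = -627/37*401 = -251427/37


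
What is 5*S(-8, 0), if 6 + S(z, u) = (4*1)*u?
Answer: -30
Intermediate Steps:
S(z, u) = -6 + 4*u (S(z, u) = -6 + (4*1)*u = -6 + 4*u)
5*S(-8, 0) = 5*(-6 + 4*0) = 5*(-6 + 0) = 5*(-6) = -30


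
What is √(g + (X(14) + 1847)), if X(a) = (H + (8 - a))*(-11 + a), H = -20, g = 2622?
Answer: √4391 ≈ 66.265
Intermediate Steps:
X(a) = (-12 - a)*(-11 + a) (X(a) = (-20 + (8 - a))*(-11 + a) = (-12 - a)*(-11 + a))
√(g + (X(14) + 1847)) = √(2622 + ((132 - 1*14 - 1*14²) + 1847)) = √(2622 + ((132 - 14 - 1*196) + 1847)) = √(2622 + ((132 - 14 - 196) + 1847)) = √(2622 + (-78 + 1847)) = √(2622 + 1769) = √4391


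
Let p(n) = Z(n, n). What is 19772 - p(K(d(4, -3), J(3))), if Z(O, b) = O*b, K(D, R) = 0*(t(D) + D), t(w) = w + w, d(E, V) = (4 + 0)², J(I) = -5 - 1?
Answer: 19772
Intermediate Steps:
J(I) = -6
d(E, V) = 16 (d(E, V) = 4² = 16)
t(w) = 2*w
K(D, R) = 0 (K(D, R) = 0*(2*D + D) = 0*(3*D) = 0)
p(n) = n² (p(n) = n*n = n²)
19772 - p(K(d(4, -3), J(3))) = 19772 - 1*0² = 19772 - 1*0 = 19772 + 0 = 19772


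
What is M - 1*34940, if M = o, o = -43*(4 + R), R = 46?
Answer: -37090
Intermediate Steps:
o = -2150 (o = -43*(4 + 46) = -43*50 = -2150)
M = -2150
M - 1*34940 = -2150 - 1*34940 = -2150 - 34940 = -37090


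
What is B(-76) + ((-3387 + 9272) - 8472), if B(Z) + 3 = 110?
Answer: -2480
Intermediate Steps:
B(Z) = 107 (B(Z) = -3 + 110 = 107)
B(-76) + ((-3387 + 9272) - 8472) = 107 + ((-3387 + 9272) - 8472) = 107 + (5885 - 8472) = 107 - 2587 = -2480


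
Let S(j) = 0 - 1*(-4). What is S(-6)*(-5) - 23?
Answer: -43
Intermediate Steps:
S(j) = 4 (S(j) = 0 + 4 = 4)
S(-6)*(-5) - 23 = 4*(-5) - 23 = -20 - 23 = -43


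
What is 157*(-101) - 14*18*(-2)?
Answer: -15353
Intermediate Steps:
157*(-101) - 14*18*(-2) = -15857 - 252*(-2) = -15857 - 1*(-504) = -15857 + 504 = -15353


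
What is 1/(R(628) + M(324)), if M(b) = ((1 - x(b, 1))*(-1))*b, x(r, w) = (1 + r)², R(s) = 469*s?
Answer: 1/34516708 ≈ 2.8971e-8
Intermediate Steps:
M(b) = b*(-1 + (1 + b)²) (M(b) = ((1 - (1 + b)²)*(-1))*b = (-1 + (1 + b)²)*b = b*(-1 + (1 + b)²))
1/(R(628) + M(324)) = 1/(469*628 + 324²*(2 + 324)) = 1/(294532 + 104976*326) = 1/(294532 + 34222176) = 1/34516708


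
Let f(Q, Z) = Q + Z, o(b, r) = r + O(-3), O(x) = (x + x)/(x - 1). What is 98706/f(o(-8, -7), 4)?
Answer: -65804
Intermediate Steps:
O(x) = 2*x/(-1 + x) (O(x) = (2*x)/(-1 + x) = 2*x/(-1 + x))
o(b, r) = 3/2 + r (o(b, r) = r + 2*(-3)/(-1 - 3) = r + 2*(-3)/(-4) = r + 2*(-3)*(-¼) = r + 3/2 = 3/2 + r)
98706/f(o(-8, -7), 4) = 98706/((3/2 - 7) + 4) = 98706/(-11/2 + 4) = 98706/(-3/2) = 98706*(-⅔) = -65804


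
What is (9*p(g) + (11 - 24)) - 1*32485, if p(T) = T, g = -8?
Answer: -32570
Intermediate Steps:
(9*p(g) + (11 - 24)) - 1*32485 = (9*(-8) + (11 - 24)) - 1*32485 = (-72 - 13) - 32485 = -85 - 32485 = -32570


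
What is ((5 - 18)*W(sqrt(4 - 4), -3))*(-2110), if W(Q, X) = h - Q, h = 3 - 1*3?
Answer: 0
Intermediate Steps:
h = 0 (h = 3 - 3 = 0)
W(Q, X) = -Q (W(Q, X) = 0 - Q = -Q)
((5 - 18)*W(sqrt(4 - 4), -3))*(-2110) = ((5 - 18)*(-sqrt(4 - 4)))*(-2110) = -(-13)*sqrt(0)*(-2110) = -(-13)*0*(-2110) = -13*0*(-2110) = 0*(-2110) = 0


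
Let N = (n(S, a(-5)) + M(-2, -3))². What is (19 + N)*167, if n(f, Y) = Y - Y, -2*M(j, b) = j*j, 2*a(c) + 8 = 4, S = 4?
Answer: 3841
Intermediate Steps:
a(c) = -2 (a(c) = -4 + (½)*4 = -4 + 2 = -2)
M(j, b) = -j²/2 (M(j, b) = -j*j/2 = -j²/2)
n(f, Y) = 0
N = 4 (N = (0 - ½*(-2)²)² = (0 - ½*4)² = (0 - 2)² = (-2)² = 4)
(19 + N)*167 = (19 + 4)*167 = 23*167 = 3841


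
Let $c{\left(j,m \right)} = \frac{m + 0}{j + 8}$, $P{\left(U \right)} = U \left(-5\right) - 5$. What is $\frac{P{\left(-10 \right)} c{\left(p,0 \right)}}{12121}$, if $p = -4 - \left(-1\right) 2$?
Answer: $0$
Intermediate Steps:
$p = -2$ ($p = -4 - -2 = -4 + 2 = -2$)
$P{\left(U \right)} = -5 - 5 U$ ($P{\left(U \right)} = - 5 U - 5 = -5 - 5 U$)
$c{\left(j,m \right)} = \frac{m}{8 + j}$
$\frac{P{\left(-10 \right)} c{\left(p,0 \right)}}{12121} = \frac{\left(-5 - -50\right) \frac{0}{8 - 2}}{12121} = \left(-5 + 50\right) \frac{0}{6} \cdot \frac{1}{12121} = 45 \cdot 0 \cdot \frac{1}{6} \cdot \frac{1}{12121} = 45 \cdot 0 \cdot \frac{1}{12121} = 0 \cdot \frac{1}{12121} = 0$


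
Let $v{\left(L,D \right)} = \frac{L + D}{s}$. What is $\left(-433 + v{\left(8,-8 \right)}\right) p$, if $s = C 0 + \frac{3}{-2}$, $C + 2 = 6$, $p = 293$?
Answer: $-126869$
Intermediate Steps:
$C = 4$ ($C = -2 + 6 = 4$)
$s = - \frac{3}{2}$ ($s = 4 \cdot 0 + \frac{3}{-2} = 0 + 3 \left(- \frac{1}{2}\right) = 0 - \frac{3}{2} = - \frac{3}{2} \approx -1.5$)
$v{\left(L,D \right)} = - \frac{2 D}{3} - \frac{2 L}{3}$ ($v{\left(L,D \right)} = \frac{L + D}{- \frac{3}{2}} = \left(D + L\right) \left(- \frac{2}{3}\right) = - \frac{2 D}{3} - \frac{2 L}{3}$)
$\left(-433 + v{\left(8,-8 \right)}\right) p = \left(-433 - 0\right) 293 = \left(-433 + \left(\frac{16}{3} - \frac{16}{3}\right)\right) 293 = \left(-433 + 0\right) 293 = \left(-433\right) 293 = -126869$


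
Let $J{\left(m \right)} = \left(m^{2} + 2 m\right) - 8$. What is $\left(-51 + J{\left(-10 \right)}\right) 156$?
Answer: $3276$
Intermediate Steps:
$J{\left(m \right)} = -8 + m^{2} + 2 m$
$\left(-51 + J{\left(-10 \right)}\right) 156 = \left(-51 + \left(-8 + \left(-10\right)^{2} + 2 \left(-10\right)\right)\right) 156 = \left(-51 - -72\right) 156 = \left(-51 + 72\right) 156 = 21 \cdot 156 = 3276$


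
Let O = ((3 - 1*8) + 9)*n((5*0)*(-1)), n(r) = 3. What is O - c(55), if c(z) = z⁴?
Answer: -9150613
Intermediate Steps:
O = 12 (O = ((3 - 1*8) + 9)*3 = ((3 - 8) + 9)*3 = (-5 + 9)*3 = 4*3 = 12)
O - c(55) = 12 - 1*55⁴ = 12 - 1*9150625 = 12 - 9150625 = -9150613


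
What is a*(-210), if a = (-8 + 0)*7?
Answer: 11760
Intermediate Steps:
a = -56 (a = -8*7 = -56)
a*(-210) = -56*(-210) = 11760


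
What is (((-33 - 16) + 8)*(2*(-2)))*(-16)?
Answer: -2624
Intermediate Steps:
(((-33 - 16) + 8)*(2*(-2)))*(-16) = ((-49 + 8)*(-4))*(-16) = -41*(-4)*(-16) = 164*(-16) = -2624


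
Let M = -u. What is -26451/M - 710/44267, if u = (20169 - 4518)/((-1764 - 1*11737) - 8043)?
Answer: -2802890995562/76980313 ≈ -36411.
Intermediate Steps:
u = -15651/21544 (u = 15651/((-1764 - 11737) - 8043) = 15651/(-13501 - 8043) = 15651/(-21544) = 15651*(-1/21544) = -15651/21544 ≈ -0.72647)
M = 15651/21544 (M = -1*(-15651/21544) = 15651/21544 ≈ 0.72647)
-26451/M - 710/44267 = -26451/15651/21544 - 710/44267 = -26451*21544/15651 - 710*1/44267 = -63317816/1739 - 710/44267 = -2802890995562/76980313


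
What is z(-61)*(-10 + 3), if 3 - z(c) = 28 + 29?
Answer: 378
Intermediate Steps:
z(c) = -54 (z(c) = 3 - (28 + 29) = 3 - 1*57 = 3 - 57 = -54)
z(-61)*(-10 + 3) = -54*(-10 + 3) = -54*(-7) = 378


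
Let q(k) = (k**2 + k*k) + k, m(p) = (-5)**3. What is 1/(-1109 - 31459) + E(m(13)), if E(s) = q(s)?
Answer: 1013678999/32568 ≈ 31125.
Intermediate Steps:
m(p) = -125
q(k) = k + 2*k**2 (q(k) = (k**2 + k**2) + k = 2*k**2 + k = k + 2*k**2)
E(s) = s*(1 + 2*s)
1/(-1109 - 31459) + E(m(13)) = 1/(-1109 - 31459) - 125*(1 + 2*(-125)) = 1/(-32568) - 125*(1 - 250) = -1/32568 - 125*(-249) = -1/32568 + 31125 = 1013678999/32568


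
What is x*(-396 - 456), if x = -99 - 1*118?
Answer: 184884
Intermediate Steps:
x = -217 (x = -99 - 118 = -217)
x*(-396 - 456) = -217*(-396 - 456) = -217*(-852) = 184884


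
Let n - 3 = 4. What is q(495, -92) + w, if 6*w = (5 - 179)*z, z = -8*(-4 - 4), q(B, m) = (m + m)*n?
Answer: -3144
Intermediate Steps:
n = 7 (n = 3 + 4 = 7)
q(B, m) = 14*m (q(B, m) = (m + m)*7 = (2*m)*7 = 14*m)
z = 64 (z = -8*(-8) = 64)
w = -1856 (w = ((5 - 179)*64)/6 = (-174*64)/6 = (⅙)*(-11136) = -1856)
q(495, -92) + w = 14*(-92) - 1856 = -1288 - 1856 = -3144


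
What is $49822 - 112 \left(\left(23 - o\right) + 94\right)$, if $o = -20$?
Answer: $34478$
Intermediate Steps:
$49822 - 112 \left(\left(23 - o\right) + 94\right) = 49822 - 112 \left(\left(23 - -20\right) + 94\right) = 49822 - 112 \left(\left(23 + 20\right) + 94\right) = 49822 - 112 \left(43 + 94\right) = 49822 - 15344 = 34478$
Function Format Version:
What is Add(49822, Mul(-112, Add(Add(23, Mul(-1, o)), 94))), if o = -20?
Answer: 34478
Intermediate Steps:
Add(49822, Mul(-112, Add(Add(23, Mul(-1, o)), 94))) = Add(49822, Mul(-112, Add(Add(23, Mul(-1, -20)), 94))) = Add(49822, Mul(-112, Add(Add(23, 20), 94))) = Add(49822, Mul(-112, Add(43, 94))) = Add(49822, Mul(-112, 137)) = Add(49822, -15344) = 34478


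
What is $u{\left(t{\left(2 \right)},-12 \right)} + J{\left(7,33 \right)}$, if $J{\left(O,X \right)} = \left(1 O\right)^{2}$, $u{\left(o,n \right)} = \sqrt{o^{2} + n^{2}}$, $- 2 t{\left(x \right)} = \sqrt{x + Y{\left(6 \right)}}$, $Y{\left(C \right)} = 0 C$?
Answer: $49 + \frac{17 \sqrt{2}}{2} \approx 61.021$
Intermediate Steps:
$Y{\left(C \right)} = 0$
$t{\left(x \right)} = - \frac{\sqrt{x}}{2}$ ($t{\left(x \right)} = - \frac{\sqrt{x + 0}}{2} = - \frac{\sqrt{x}}{2}$)
$u{\left(o,n \right)} = \sqrt{n^{2} + o^{2}}$
$J{\left(O,X \right)} = O^{2}$
$u{\left(t{\left(2 \right)},-12 \right)} + J{\left(7,33 \right)} = \sqrt{\left(-12\right)^{2} + \left(- \frac{\sqrt{2}}{2}\right)^{2}} + 7^{2} = \sqrt{144 + \frac{1}{2}} + 49 = \sqrt{\frac{289}{2}} + 49 = \frac{17 \sqrt{2}}{2} + 49 = 49 + \frac{17 \sqrt{2}}{2}$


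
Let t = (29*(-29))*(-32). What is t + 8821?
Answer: 35733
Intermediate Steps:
t = 26912 (t = -841*(-32) = 26912)
t + 8821 = 26912 + 8821 = 35733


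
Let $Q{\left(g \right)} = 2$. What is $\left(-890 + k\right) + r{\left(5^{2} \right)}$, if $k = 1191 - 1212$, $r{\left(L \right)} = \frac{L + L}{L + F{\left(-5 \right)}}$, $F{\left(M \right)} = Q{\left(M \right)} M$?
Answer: $- \frac{2723}{3} \approx -907.67$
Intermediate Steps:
$F{\left(M \right)} = 2 M$
$r{\left(L \right)} = \frac{2 L}{-10 + L}$ ($r{\left(L \right)} = \frac{L + L}{L + 2 \left(-5\right)} = \frac{2 L}{L - 10} = \frac{2 L}{-10 + L}$)
$k = -21$ ($k = 1191 - 1212 = -21$)
$\left(-890 + k\right) + r{\left(5^{2} \right)} = \left(-890 - 21\right) + \frac{2 \cdot 5^{2}}{-10 + 5^{2}} = -911 + 2 \cdot 25 \frac{1}{-10 + 25} = -911 + 2 \cdot 25 \cdot \frac{1}{15} = -911 + \frac{10}{3} = - \frac{2723}{3}$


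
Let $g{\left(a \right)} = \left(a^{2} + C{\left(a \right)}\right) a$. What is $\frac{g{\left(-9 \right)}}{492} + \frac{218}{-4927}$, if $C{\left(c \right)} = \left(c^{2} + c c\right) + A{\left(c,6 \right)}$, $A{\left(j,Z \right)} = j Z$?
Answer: $- \frac{2829361}{808028} \approx -3.5016$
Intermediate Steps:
$A{\left(j,Z \right)} = Z j$
$C{\left(c \right)} = 2 c^{2} + 6 c$ ($C{\left(c \right)} = \left(c^{2} + c c\right) + 6 c = \left(c^{2} + c^{2}\right) + 6 c = 2 c^{2} + 6 c$)
$g{\left(a \right)} = a \left(a^{2} + 2 a \left(3 + a\right)\right)$ ($g{\left(a \right)} = \left(a^{2} + 2 a \left(3 + a\right)\right) a = a \left(a^{2} + 2 a \left(3 + a\right)\right)$)
$\frac{g{\left(-9 \right)}}{492} + \frac{218}{-4927} = \frac{3 \left(-9\right)^{2} \left(2 - 9\right)}{492} + \frac{218}{-4927} = 3 \cdot 81 \left(-7\right) \frac{1}{492} + 218 \left(- \frac{1}{4927}\right) = \left(-1701\right) \frac{1}{492} - \frac{218}{4927} = - \frac{567}{164} - \frac{218}{4927} = - \frac{2829361}{808028}$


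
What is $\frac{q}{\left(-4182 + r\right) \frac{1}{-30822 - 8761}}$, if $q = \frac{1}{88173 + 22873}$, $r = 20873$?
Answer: $- \frac{39583}{1853468786} \approx -2.1356 \cdot 10^{-5}$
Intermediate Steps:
$q = \frac{1}{111046} \approx 9.0053 \cdot 10^{-6}$
$\frac{q}{\left(-4182 + r\right) \frac{1}{-30822 - 8761}} = \frac{1}{111046 \frac{-4182 + 20873}{-30822 - 8761}} = \frac{1}{111046 \frac{16691}{-39583}} = \frac{1}{111046 \cdot 16691 \left(- \frac{1}{39583}\right)} = \frac{1}{111046 \left(- \frac{16691}{39583}\right)} = \frac{1}{111046} \left(- \frac{39583}{16691}\right) = - \frac{39583}{1853468786}$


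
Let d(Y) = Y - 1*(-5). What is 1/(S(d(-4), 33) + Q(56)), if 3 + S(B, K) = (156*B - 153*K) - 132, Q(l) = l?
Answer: -1/4972 ≈ -0.00020113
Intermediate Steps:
d(Y) = 5 + Y (d(Y) = Y + 5 = 5 + Y)
S(B, K) = -135 - 153*K + 156*B (S(B, K) = -3 + ((156*B - 153*K) - 132) = -3 + ((-153*K + 156*B) - 132) = -3 + (-132 - 153*K + 156*B) = -135 - 153*K + 156*B)
1/(S(d(-4), 33) + Q(56)) = 1/((-135 - 153*33 + 156*(5 - 4)) + 56) = 1/((-135 - 5049 + 156*1) + 56) = 1/((-135 - 5049 + 156) + 56) = 1/(-5028 + 56) = 1/(-4972) = -1/4972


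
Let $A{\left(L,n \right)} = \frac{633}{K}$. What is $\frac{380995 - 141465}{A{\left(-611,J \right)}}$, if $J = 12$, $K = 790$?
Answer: $\frac{189228700}{633} \approx 2.9894 \cdot 10^{5}$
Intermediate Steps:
$A{\left(L,n \right)} = \frac{633}{790}$
$\frac{380995 - 141465}{A{\left(-611,J \right)}} = \frac{380995 - 141465}{\frac{633}{790}} = 239530 \cdot \frac{790}{633} = \frac{189228700}{633}$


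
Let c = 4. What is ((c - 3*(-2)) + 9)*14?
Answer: 266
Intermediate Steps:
((c - 3*(-2)) + 9)*14 = ((4 - 3*(-2)) + 9)*14 = ((4 + 6) + 9)*14 = (10 + 9)*14 = 19*14 = 266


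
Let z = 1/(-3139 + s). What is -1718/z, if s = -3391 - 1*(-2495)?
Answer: 6932130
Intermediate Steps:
s = -896 (s = -3391 + 2495 = -896)
z = -1/4035 (z = 1/(-3139 - 896) = 1/(-4035) = -1/4035 ≈ -0.00024783)
-1718/z = -1718/(-1/4035) = -1718*(-4035) = 6932130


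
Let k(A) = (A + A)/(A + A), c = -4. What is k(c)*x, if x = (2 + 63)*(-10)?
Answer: -650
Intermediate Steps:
k(A) = 1 (k(A) = (2*A)/((2*A)) = (2*A)*(1/(2*A)) = 1)
x = -650 (x = 65*(-10) = -650)
k(c)*x = 1*(-650) = -650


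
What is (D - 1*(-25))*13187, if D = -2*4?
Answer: 224179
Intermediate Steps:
D = -8
(D - 1*(-25))*13187 = (-8 - 1*(-25))*13187 = (-8 + 25)*13187 = 17*13187 = 224179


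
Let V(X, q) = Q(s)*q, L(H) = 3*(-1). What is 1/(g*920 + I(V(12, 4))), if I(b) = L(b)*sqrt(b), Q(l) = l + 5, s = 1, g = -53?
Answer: -6095/297192173 + 3*sqrt(6)/1188768692 ≈ -2.0502e-5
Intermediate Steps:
Q(l) = 5 + l
L(H) = -3
V(X, q) = 6*q (V(X, q) = (5 + 1)*q = 6*q)
I(b) = -3*sqrt(b)
1/(g*920 + I(V(12, 4))) = 1/(-53*920 - 3*2*sqrt(6)) = 1/(-48760 - 6*sqrt(6))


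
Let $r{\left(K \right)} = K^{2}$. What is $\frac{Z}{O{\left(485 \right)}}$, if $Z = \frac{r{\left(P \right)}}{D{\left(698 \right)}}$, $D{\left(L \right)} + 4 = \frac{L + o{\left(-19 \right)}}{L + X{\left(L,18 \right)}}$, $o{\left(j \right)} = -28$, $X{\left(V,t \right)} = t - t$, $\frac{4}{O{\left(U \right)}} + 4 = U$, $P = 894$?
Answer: $- \frac{33541737021}{1061} \approx -3.1613 \cdot 10^{7}$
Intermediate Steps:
$O{\left(U \right)} = \frac{4}{-4 + U}$
$X{\left(V,t \right)} = 0$
$D{\left(L \right)} = -4 + \frac{-28 + L}{L}$ ($D{\left(L \right)} = -4 + \frac{L - 28}{L + 0} = -4 + \frac{-28 + L}{L}$)
$Z = - \frac{278933364}{1061}$ ($Z = \frac{894^{2}}{-3 - \frac{28}{698}} = \frac{799236}{-3 - \frac{14}{349}} = \frac{799236}{- \frac{1061}{349}} = 799236 \left(- \frac{349}{1061}\right) = - \frac{278933364}{1061} \approx -2.629 \cdot 10^{5}$)
$\frac{Z}{O{\left(485 \right)}} = - \frac{278933364}{1061 \frac{4}{-4 + 485}} = - \frac{278933364}{1061 \cdot \frac{4}{481}} = \left(- \frac{278933364}{1061}\right) \frac{481}{4} = - \frac{33541737021}{1061}$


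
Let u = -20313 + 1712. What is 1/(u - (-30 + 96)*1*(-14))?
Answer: -1/17677 ≈ -5.6571e-5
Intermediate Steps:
u = -18601
1/(u - (-30 + 96)*1*(-14)) = 1/(-18601 - (-30 + 96)*1*(-14)) = 1/(-18601 - 66*(-14)) = 1/(-18601 - 1*(-924)) = 1/(-18601 + 924) = 1/(-17677) = -1/17677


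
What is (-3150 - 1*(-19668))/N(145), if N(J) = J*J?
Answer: 16518/21025 ≈ 0.78564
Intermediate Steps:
N(J) = J²
(-3150 - 1*(-19668))/N(145) = (-3150 - 1*(-19668))/(145²) = (-3150 + 19668)/21025 = 16518*(1/21025) = 16518/21025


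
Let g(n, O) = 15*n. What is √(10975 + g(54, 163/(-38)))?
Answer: √11785 ≈ 108.56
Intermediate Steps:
√(10975 + g(54, 163/(-38))) = √(10975 + 15*54) = √(10975 + 810) = √11785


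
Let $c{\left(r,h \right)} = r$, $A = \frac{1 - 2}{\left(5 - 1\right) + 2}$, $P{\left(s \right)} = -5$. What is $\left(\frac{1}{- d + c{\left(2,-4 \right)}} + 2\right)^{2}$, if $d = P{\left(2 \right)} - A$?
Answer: $\frac{7744}{1681} \approx 4.6068$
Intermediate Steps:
$A = - \frac{1}{6}$ ($A = - \frac{1}{\left(5 - 1\right) + 2} = - \frac{1}{4 + 2} = - \frac{1}{6} \approx -0.16667$)
$d = - \frac{29}{6}$ ($d = -5 - - \frac{1}{6} = -5 + \frac{1}{6} = - \frac{29}{6} \approx -4.8333$)
$\left(\frac{1}{- d + c{\left(2,-4 \right)}} + 2\right)^{2} = \left(\frac{1}{\left(-1\right) \left(- \frac{29}{6}\right) + 2} + 2\right)^{2} = \left(\frac{1}{\frac{29}{6} + 2} + 2\right)^{2} = \left(\frac{1}{\frac{41}{6}} + 2\right)^{2} = \left(\frac{6}{41} + 2\right)^{2} = \left(\frac{88}{41}\right)^{2} = \frac{7744}{1681}$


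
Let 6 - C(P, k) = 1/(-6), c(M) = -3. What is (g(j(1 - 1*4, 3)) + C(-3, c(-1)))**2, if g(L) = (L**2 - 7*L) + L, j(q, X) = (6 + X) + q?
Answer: 1369/36 ≈ 38.028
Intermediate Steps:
j(q, X) = 6 + X + q
C(P, k) = 37/6 (C(P, k) = 6 - 1/(-6) = 6 - 1*(-1/6) = 6 + 1/6 = 37/6)
g(L) = L**2 - 6*L
(g(j(1 - 1*4, 3)) + C(-3, c(-1)))**2 = ((6 + 3 + (1 - 1*4))*(-6 + (6 + 3 + (1 - 1*4))) + 37/6)**2 = ((6 + 3 + (1 - 4))*(-6 + (6 + 3 + (1 - 4))) + 37/6)**2 = ((6 + 3 - 3)*(-6 + (6 + 3 - 3)) + 37/6)**2 = (6*(-6 + 6) + 37/6)**2 = (6*0 + 37/6)**2 = (0 + 37/6)**2 = (37/6)**2 = 1369/36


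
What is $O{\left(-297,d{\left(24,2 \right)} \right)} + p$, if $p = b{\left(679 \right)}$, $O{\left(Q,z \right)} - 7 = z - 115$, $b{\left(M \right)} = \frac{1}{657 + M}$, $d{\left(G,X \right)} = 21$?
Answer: $- \frac{116231}{1336} \approx -86.999$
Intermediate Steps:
$O{\left(Q,z \right)} = -108 + z$ ($O{\left(Q,z \right)} = 7 + \left(z - 115\right) = 7 + \left(-115 + z\right) = -108 + z$)
$p = \frac{1}{1336}$ ($p = \frac{1}{657 + 679} = \frac{1}{1336} \approx 0.0007485$)
$O{\left(-297,d{\left(24,2 \right)} \right)} + p = \left(-108 + 21\right) + \frac{1}{1336} = -87 + \frac{1}{1336} = - \frac{116231}{1336}$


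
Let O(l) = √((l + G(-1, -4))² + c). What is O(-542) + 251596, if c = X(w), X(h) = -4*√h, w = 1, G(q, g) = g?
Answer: 251596 + 8*√4658 ≈ 2.5214e+5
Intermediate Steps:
c = -4 (c = -4*√1 = -4*1 = -4)
O(l) = √(-4 + (-4 + l)²) (O(l) = √((l - 4)² - 4) = √((-4 + l)² - 4) = √(-4 + (-4 + l)²))
O(-542) + 251596 = √(-4 + (-4 - 542)²) + 251596 = √(-4 + (-546)²) + 251596 = √(-4 + 298116) + 251596 = √298112 + 251596 = 8*√4658 + 251596 = 251596 + 8*√4658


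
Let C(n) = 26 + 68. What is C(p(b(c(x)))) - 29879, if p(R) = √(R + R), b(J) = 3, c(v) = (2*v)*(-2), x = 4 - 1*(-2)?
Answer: -29785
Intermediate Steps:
x = 6 (x = 4 + 2 = 6)
c(v) = -4*v
p(R) = √2*√R (p(R) = √(2*R) = √2*√R)
C(n) = 94
C(p(b(c(x)))) - 29879 = 94 - 29879 = -29785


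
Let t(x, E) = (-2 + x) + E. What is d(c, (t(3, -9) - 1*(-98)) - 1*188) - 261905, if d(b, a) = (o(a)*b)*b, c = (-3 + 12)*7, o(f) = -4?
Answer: -277781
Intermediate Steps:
t(x, E) = -2 + E + x
c = 63 (c = 9*7 = 63)
d(b, a) = -4*b² (d(b, a) = (-4*b)*b = -4*b²)
d(c, (t(3, -9) - 1*(-98)) - 1*188) - 261905 = -4*63² - 261905 = -4*3969 - 261905 = -15876 - 261905 = -277781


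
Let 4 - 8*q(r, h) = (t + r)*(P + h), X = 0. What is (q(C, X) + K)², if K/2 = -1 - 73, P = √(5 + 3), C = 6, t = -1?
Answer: 174075/8 + 1475*√2/4 ≈ 22281.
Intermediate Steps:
P = 2*√2 (P = √8 = 2*√2 ≈ 2.8284)
K = -148 (K = 2*(-1 - 73) = 2*(-74) = -148)
q(r, h) = ½ - (-1 + r)*(h + 2*√2)/8 (q(r, h) = ½ - (-1 + r)*(2*√2 + h)/8 = ½ - (-1 + r)*(h + 2*√2)/8)
(q(C, X) + K)² = ((½ + √2/4 + (⅛)*0 - ¼*6*√2 - ⅛*0*6) - 148)² = ((½ + √2/4 + 0 - 3*√2/2 + 0) - 148)² = ((½ - 5*√2/4) - 148)² = (-295/2 - 5*√2/4)²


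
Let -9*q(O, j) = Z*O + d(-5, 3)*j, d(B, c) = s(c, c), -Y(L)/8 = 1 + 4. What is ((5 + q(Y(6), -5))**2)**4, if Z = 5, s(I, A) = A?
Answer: 20882706457600000000/43046721 ≈ 4.8512e+11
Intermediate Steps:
Y(L) = -40 (Y(L) = -8*(1 + 4) = -8*5 = -40)
d(B, c) = c
q(O, j) = -5*O/9 - j/3 (q(O, j) = -(5*O + 3*j)/9 = -(3*j + 5*O)/9 = -5*O/9 - j/3)
((5 + q(Y(6), -5))**2)**4 = ((5 + (-5/9*(-40) - 1/3*(-5)))**2)**4 = ((5 + (200/9 + 5/3))**2)**4 = ((5 + 215/9)**2)**4 = ((260/9)**2)**4 = (67600/81)**4 = 20882706457600000000/43046721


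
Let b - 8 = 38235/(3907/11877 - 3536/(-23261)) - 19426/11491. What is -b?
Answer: -121391569034604443/1526898788309 ≈ -79502.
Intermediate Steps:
b = 121391569034604443/1526898788309 (b = 8 + (38235/(3907/11877 - 3536/(-23261)) - 19426/11491) = 8 + (38235/(3907*(1/11877) - 3536*(-1/23261)) - 19426*1/11491) = 8 + (38235/(3907/11877 + 3536/23261) - 19426/11491) = 8 + (38235/(132877799/276270897) - 19426/11491) = 8 + (38235*(276270897/132877799) - 19426/11491) = 8 + (10563217746795/132877799 - 19426/11491) = 8 + 121379353844297971/1526898788309 = 121391569034604443/1526898788309 ≈ 79502.)
-b = -1*121391569034604443/1526898788309 = -121391569034604443/1526898788309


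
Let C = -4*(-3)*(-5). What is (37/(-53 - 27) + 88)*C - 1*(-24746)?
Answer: 77975/4 ≈ 19494.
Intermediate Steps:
C = -60 (C = 12*(-5) = -60)
(37/(-53 - 27) + 88)*C - 1*(-24746) = (37/(-53 - 27) + 88)*(-60) - 1*(-24746) = (37/(-80) + 88)*(-60) + 24746 = (37*(-1/80) + 88)*(-60) + 24746 = (-37/80 + 88)*(-60) + 24746 = (7003/80)*(-60) + 24746 = -21009/4 + 24746 = 77975/4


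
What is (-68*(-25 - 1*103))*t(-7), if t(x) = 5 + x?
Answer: -17408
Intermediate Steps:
(-68*(-25 - 1*103))*t(-7) = (-68*(-25 - 1*103))*(5 - 7) = -68*(-25 - 103)*(-2) = -68*(-128)*(-2) = 8704*(-2) = -17408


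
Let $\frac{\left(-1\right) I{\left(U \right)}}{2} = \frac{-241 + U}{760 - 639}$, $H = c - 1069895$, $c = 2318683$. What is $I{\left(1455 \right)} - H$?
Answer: $- \frac{151105776}{121} \approx -1.2488 \cdot 10^{6}$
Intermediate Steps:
$H = 1248788$ ($H = 2318683 - 1069895 = 1248788$)
$I{\left(U \right)} = \frac{482}{121} - \frac{2 U}{121}$ ($I{\left(U \right)} = - 2 \frac{-241 + U}{760 - 639} = - 2 \frac{-241 + U}{121} = - 2 \left(-241 + U\right) \frac{1}{121} = - 2 \left(- \frac{241}{121} + \frac{U}{121}\right) = \frac{482}{121} - \frac{2 U}{121}$)
$I{\left(1455 \right)} - H = \left(\frac{482}{121} - \frac{2910}{121}\right) - 1248788 = - \frac{2428}{121} - 1248788 = - \frac{151105776}{121}$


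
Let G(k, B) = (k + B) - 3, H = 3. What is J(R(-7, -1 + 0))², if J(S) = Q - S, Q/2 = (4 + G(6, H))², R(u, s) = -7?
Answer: 42849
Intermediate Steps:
G(k, B) = -3 + B + k (G(k, B) = (B + k) - 3 = -3 + B + k)
Q = 200 (Q = 2*(4 + (-3 + 3 + 6))² = 2*(4 + 6)² = 2*10² = 2*100 = 200)
J(S) = 200 - S
J(R(-7, -1 + 0))² = (200 - 1*(-7))² = (200 + 7)² = 207² = 42849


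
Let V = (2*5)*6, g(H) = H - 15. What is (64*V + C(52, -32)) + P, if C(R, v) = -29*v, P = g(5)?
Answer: 4758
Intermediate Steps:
g(H) = -15 + H
V = 60 (V = 10*6 = 60)
P = -10 (P = -15 + 5 = -10)
(64*V + C(52, -32)) + P = (64*60 - 29*(-32)) - 10 = (3840 + 928) - 10 = 4768 - 10 = 4758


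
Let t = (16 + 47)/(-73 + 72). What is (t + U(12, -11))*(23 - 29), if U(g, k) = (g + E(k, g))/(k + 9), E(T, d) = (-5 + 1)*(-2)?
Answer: 438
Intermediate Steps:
E(T, d) = 8 (E(T, d) = -4*(-2) = 8)
t = -63 (t = 63/(-1) = 63*(-1) = -63)
U(g, k) = (8 + g)/(9 + k) (U(g, k) = (g + 8)/(k + 9) = (8 + g)/(9 + k))
(t + U(12, -11))*(23 - 29) = (-63 + (8 + 12)/(9 - 11))*(23 - 29) = (-63 + 20/(-2))*(-6) = (-63 - ½*20)*(-6) = (-63 - 10)*(-6) = -73*(-6) = 438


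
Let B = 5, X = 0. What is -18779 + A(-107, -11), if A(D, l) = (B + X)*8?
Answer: -18739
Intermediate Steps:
A(D, l) = 40 (A(D, l) = (5 + 0)*8 = 5*8 = 40)
-18779 + A(-107, -11) = -18779 + 40 = -18739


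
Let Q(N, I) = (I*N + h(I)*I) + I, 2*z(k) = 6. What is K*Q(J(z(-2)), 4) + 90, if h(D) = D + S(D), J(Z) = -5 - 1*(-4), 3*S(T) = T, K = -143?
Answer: -8882/3 ≈ -2960.7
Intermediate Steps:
z(k) = 3 (z(k) = (½)*6 = 3)
S(T) = T/3
J(Z) = -1 (J(Z) = -5 + 4 = -1)
h(D) = 4*D/3 (h(D) = D + D/3 = 4*D/3)
Q(N, I) = I + 4*I²/3 + I*N (Q(N, I) = (I*N + (4*I/3)*I) + I = (I*N + 4*I²/3) + I = (4*I²/3 + I*N) + I = I + 4*I²/3 + I*N)
K*Q(J(z(-2)), 4) + 90 = -143*4*(3 + 3*(-1) + 4*4)/3 + 90 = -143*4*(3 - 3 + 16)/3 + 90 = -143*4*16/3 + 90 = -143*64/3 + 90 = -9152/3 + 90 = -8882/3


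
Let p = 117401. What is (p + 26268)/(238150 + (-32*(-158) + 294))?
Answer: 143669/243500 ≈ 0.59002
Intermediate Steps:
(p + 26268)/(238150 + (-32*(-158) + 294)) = (117401 + 26268)/(238150 + (-32*(-158) + 294)) = 143669/(238150 + (5056 + 294)) = 143669/(238150 + 5350) = 143669/243500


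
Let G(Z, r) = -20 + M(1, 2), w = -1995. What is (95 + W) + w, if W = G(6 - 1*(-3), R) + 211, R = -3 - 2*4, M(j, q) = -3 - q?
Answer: -1714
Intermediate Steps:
R = -11 (R = -3 - 8 = -11)
G(Z, r) = -25 (G(Z, r) = -20 + (-3 - 1*2) = -20 + (-3 - 2) = -20 - 5 = -25)
W = 186 (W = -25 + 211 = 186)
(95 + W) + w = (95 + 186) - 1995 = 281 - 1995 = -1714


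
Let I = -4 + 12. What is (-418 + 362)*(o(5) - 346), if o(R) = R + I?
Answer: 18648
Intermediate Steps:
I = 8
o(R) = 8 + R (o(R) = R + 8 = 8 + R)
(-418 + 362)*(o(5) - 346) = (-418 + 362)*((8 + 5) - 346) = -56*(13 - 346) = -56*(-333) = 18648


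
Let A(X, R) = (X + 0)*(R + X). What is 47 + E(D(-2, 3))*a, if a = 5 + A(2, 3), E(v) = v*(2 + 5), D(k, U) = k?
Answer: -163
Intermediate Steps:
A(X, R) = X*(R + X)
E(v) = 7*v (E(v) = v*7 = 7*v)
a = 15 (a = 5 + 2*(3 + 2) = 5 + 2*5 = 5 + 10 = 15)
47 + E(D(-2, 3))*a = 47 + (7*(-2))*15 = 47 - 14*15 = 47 - 210 = -163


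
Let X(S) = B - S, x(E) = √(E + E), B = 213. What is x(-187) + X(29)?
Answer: 184 + I*√374 ≈ 184.0 + 19.339*I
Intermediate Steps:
x(E) = √2*√E (x(E) = √(2*E) = √2*√E)
X(S) = 213 - S
x(-187) + X(29) = √2*√(-187) + (213 - 1*29) = √2*(I*√187) + (213 - 29) = I*√374 + 184 = 184 + I*√374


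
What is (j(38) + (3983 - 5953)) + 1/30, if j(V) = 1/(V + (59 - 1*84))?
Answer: -768257/390 ≈ -1969.9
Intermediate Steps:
j(V) = 1/(-25 + V) (j(V) = 1/(V + (59 - 84)) = 1/(V - 25) = 1/(-25 + V))
(j(38) + (3983 - 5953)) + 1/30 = (1/(-25 + 38) + (3983 - 5953)) + 1/30 = (1/13 - 1970) + 1/30 = -25609/13 + 1/30 = -768257/390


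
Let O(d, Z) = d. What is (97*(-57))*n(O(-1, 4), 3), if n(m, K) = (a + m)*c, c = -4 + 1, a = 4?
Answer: 49761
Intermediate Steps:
c = -3
n(m, K) = -12 - 3*m (n(m, K) = (4 + m)*(-3) = -12 - 3*m)
(97*(-57))*n(O(-1, 4), 3) = (97*(-57))*(-12 - 3*(-1)) = -5529*(-12 + 3) = -5529*(-9) = 49761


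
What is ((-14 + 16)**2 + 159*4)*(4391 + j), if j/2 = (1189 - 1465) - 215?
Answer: 2181760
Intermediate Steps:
j = -982 (j = 2*((1189 - 1465) - 215) = 2*(-276 - 215) = 2*(-491) = -982)
((-14 + 16)**2 + 159*4)*(4391 + j) = ((-14 + 16)**2 + 159*4)*(4391 - 982) = (2**2 + 636)*3409 = (4 + 636)*3409 = 640*3409 = 2181760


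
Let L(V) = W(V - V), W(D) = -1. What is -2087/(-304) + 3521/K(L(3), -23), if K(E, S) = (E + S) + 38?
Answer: 78543/304 ≈ 258.37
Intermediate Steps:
L(V) = -1
K(E, S) = 38 + E + S
-2087/(-304) + 3521/K(L(3), -23) = -2087/(-304) + 3521/(38 - 1 - 23) = -2087*(-1/304) + 3521/14 = 2087/304 + 3521*(1/14) = 2087/304 + 503/2 = 78543/304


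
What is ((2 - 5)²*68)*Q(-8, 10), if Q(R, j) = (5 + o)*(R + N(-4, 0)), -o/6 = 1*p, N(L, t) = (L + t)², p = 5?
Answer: -122400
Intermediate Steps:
o = -30 (o = -6*5 = -30)
Q(R, j) = -400 - 25*R (Q(R, j) = (5 - 30)*(R + (-4 + 0)²) = -25*(R + (-4)²) = -25*(R + 16) = -25*(16 + R) = -400 - 25*R)
((2 - 5)²*68)*Q(-8, 10) = ((2 - 5)²*68)*(-400 - 25*(-8)) = ((-3)²*68)*(-400 + 200) = (9*68)*(-200) = 612*(-200) = -122400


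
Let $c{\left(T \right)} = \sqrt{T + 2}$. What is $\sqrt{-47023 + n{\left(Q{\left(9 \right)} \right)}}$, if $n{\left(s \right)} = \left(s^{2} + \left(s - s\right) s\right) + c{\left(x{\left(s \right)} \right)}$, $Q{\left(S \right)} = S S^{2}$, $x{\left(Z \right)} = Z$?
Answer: $\sqrt{484418 + \sqrt{731}} \approx 696.02$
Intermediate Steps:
$Q{\left(S \right)} = S^{3}$
$c{\left(T \right)} = \sqrt{2 + T}$
$n{\left(s \right)} = s^{2} + \sqrt{2 + s}$ ($n{\left(s \right)} = \left(s^{2} + \left(s - s\right) s\right) + \sqrt{2 + s} = \left(s^{2} + 0 s\right) + \sqrt{2 + s} = \left(s^{2} + 0\right) + \sqrt{2 + s} = s^{2} + \sqrt{2 + s}$)
$\sqrt{-47023 + n{\left(Q{\left(9 \right)} \right)}} = \sqrt{-47023 + \left(\left(9^{3}\right)^{2} + \sqrt{2 + 9^{3}}\right)} = \sqrt{-47023 + \left(729^{2} + \sqrt{2 + 729}\right)} = \sqrt{-47023 + \left(531441 + \sqrt{731}\right)} = \sqrt{484418 + \sqrt{731}}$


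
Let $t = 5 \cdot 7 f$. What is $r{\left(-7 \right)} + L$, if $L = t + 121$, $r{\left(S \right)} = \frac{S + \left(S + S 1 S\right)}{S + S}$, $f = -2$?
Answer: $\frac{97}{2} \approx 48.5$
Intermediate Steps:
$t = -70$ ($t = 5 \cdot 7 \left(-2\right) = 35 \left(-2\right) = -70$)
$r{\left(S \right)} = \frac{S^{2} + 2 S}{2 S}$ ($r{\left(S \right)} = \frac{S + \left(S + S S\right)}{2 S} = \left(S + \left(S + S^{2}\right)\right) \frac{1}{2 S} = \left(S^{2} + 2 S\right) \frac{1}{2 S} = \frac{S^{2} + 2 S}{2 S}$)
$L = 51$ ($L = -70 + 121 = 51$)
$r{\left(-7 \right)} + L = \left(1 + \frac{1}{2} \left(-7\right)\right) + 51 = \left(1 - \frac{7}{2}\right) + 51 = - \frac{5}{2} + 51 = \frac{97}{2}$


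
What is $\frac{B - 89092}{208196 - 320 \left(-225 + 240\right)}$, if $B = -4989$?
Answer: $- \frac{94081}{203396} \approx -0.46255$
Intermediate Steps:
$\frac{B - 89092}{208196 - 320 \left(-225 + 240\right)} = \frac{-4989 - 89092}{208196 - 320 \left(-225 + 240\right)} = - \frac{94081}{208196 - 4800} = - \frac{94081}{203396}$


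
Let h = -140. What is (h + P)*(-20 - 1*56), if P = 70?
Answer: 5320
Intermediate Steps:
(h + P)*(-20 - 1*56) = (-140 + 70)*(-20 - 1*56) = -70*(-20 - 56) = -70*(-76) = 5320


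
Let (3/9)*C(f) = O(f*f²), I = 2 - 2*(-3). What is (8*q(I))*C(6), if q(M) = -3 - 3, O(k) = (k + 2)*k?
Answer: -6780672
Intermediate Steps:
I = 8 (I = 2 + 6 = 8)
O(k) = k*(2 + k) (O(k) = (2 + k)*k = k*(2 + k))
C(f) = 3*f³*(2 + f³) (C(f) = 3*((f*f²)*(2 + f*f²)) = 3*(f³*(2 + f³)) = 3*f³*(2 + f³))
q(M) = -6
(8*q(I))*C(6) = (8*(-6))*(3*6³*(2 + 6³)) = -144*216*(2 + 216) = -144*216*218 = -48*141264 = -6780672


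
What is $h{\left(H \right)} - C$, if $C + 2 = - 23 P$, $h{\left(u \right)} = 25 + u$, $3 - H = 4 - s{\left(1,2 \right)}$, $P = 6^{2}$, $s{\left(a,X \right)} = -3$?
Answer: $851$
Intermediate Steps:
$P = 36$
$H = -4$ ($H = 3 - \left(4 - -3\right) = 3 - \left(4 + 3\right) = 3 - 7 = -4$)
$C = -830$ ($C = -2 - 828 = -830$)
$h{\left(H \right)} - C = \left(25 - 4\right) - -830 = 21 + 830 = 851$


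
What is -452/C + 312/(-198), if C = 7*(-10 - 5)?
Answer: 3152/1155 ≈ 2.7290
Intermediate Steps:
C = -105 (C = 7*(-15) = -105)
-452/C + 312/(-198) = -452/(-105) + 312/(-198) = -452*(-1/105) + 312*(-1/198) = 452/105 - 52/33 = 3152/1155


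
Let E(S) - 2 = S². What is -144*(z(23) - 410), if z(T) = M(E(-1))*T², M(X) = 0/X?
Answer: 59040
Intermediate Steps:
E(S) = 2 + S²
M(X) = 0
z(T) = 0 (z(T) = 0*T² = 0)
-144*(z(23) - 410) = -144*(0 - 410) = -144*(-410) = 59040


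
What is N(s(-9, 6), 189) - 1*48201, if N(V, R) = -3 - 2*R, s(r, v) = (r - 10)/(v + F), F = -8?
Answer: -48582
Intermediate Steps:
s(r, v) = (-10 + r)/(-8 + v) (s(r, v) = (r - 10)/(v - 8) = (-10 + r)/(-8 + v))
N(s(-9, 6), 189) - 1*48201 = (-3 - 2*189) - 1*48201 = (-3 - 378) - 48201 = -381 - 48201 = -48582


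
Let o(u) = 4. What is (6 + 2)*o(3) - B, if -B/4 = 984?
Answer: 3968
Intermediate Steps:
B = -3936 (B = -4*984 = -3936)
(6 + 2)*o(3) - B = (6 + 2)*4 - 1*(-3936) = 8*4 + 3936 = 32 + 3936 = 3968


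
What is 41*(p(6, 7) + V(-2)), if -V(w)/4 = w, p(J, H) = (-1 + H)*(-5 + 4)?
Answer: 82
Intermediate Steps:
p(J, H) = 1 - H (p(J, H) = (-1 + H)*(-1) = 1 - H)
V(w) = -4*w
41*(p(6, 7) + V(-2)) = 41*((1 - 1*7) - 4*(-2)) = 41*((1 - 7) + 8) = 41*(-6 + 8) = 41*2 = 82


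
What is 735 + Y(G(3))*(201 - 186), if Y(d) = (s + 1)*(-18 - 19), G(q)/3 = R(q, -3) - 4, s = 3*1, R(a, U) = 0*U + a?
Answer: -1485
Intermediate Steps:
R(a, U) = a (R(a, U) = 0 + a = a)
s = 3
G(q) = -12 + 3*q (G(q) = 3*(q - 4) = 3*(-4 + q) = -12 + 3*q)
Y(d) = -148 (Y(d) = (3 + 1)*(-18 - 19) = 4*(-37) = -148)
735 + Y(G(3))*(201 - 186) = 735 - 148*(201 - 186) = 735 - 148*15 = 735 - 2220 = -1485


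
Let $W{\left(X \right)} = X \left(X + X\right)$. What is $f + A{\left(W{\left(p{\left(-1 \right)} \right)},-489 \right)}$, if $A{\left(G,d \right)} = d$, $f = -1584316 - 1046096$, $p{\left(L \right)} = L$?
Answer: $-2630901$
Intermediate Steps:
$f = -2630412$ ($f = -1584316 - 1046096 = -2630412$)
$W{\left(X \right)} = 2 X^{2}$ ($W{\left(X \right)} = X 2 X = 2 X^{2}$)
$f + A{\left(W{\left(p{\left(-1 \right)} \right)},-489 \right)} = -2630412 - 489 = -2630901$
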